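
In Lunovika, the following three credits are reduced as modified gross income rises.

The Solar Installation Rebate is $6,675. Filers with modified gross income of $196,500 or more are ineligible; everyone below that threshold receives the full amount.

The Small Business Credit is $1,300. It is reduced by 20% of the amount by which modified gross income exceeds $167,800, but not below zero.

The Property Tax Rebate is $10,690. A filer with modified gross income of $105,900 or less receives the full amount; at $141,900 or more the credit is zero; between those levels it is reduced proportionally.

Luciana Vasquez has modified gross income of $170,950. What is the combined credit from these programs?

$7,345

Solar Installation Rebate: $170,950 is below the $196,500 cutoff, so the full $6,675 applies.
Small Business Credit: 20% of the $3,150 excess over $167,800 is $630; credit = $1,300 − $630 = $670.
Property Tax Rebate: $170,950 is at or above $141,900, so the credit is $0.
Total: $6,675 + $670 + $0 = $7,345.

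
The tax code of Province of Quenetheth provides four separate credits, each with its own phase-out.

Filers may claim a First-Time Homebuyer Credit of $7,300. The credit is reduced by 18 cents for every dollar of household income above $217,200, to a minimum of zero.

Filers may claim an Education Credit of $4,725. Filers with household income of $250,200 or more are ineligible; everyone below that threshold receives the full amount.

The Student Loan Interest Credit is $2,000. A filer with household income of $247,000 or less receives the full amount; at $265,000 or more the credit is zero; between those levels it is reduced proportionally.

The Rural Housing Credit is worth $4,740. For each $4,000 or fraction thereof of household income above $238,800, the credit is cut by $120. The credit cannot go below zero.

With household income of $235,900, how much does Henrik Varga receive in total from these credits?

First-Time Homebuyer Credit: 18% of the $18,700 excess over $217,200 is $3,366; credit = $7,300 − $3,366 = $3,934.
Education Credit: $235,900 is below the $250,200 cutoff, so the full $4,725 applies.
Student Loan Interest Credit: $235,900 is at or below the $247,000 threshold, so the full $2,000 applies.
Rural Housing Credit: $235,900 is at or below the $238,800 threshold, so the full $4,740 applies.
Total: $3,934 + $4,725 + $2,000 + $4,740 = $15,399.

$15,399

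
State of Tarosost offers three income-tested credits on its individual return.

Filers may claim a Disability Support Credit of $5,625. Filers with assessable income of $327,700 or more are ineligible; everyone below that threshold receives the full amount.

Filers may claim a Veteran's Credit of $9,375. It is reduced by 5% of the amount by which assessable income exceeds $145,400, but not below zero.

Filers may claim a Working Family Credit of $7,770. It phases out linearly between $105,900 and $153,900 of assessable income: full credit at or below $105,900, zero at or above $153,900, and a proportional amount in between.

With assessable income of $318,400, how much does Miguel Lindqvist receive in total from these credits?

$6,350

Disability Support Credit: $318,400 is below the $327,700 cutoff, so the full $5,625 applies.
Veteran's Credit: 5% of the $173,000 excess over $145,400 is $8,650; credit = $9,375 − $8,650 = $725.
Working Family Credit: $318,400 is at or above $153,900, so the credit is $0.
Total: $5,625 + $725 + $0 = $6,350.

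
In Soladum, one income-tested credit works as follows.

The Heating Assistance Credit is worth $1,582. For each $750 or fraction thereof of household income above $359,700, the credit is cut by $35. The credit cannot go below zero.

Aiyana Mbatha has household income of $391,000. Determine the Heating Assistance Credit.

Heating Assistance Credit: income exceeds $359,700 by $31,300, which is 42 full-or-partial $750 increments; reduction = 42 × $35 = $1,470, leaving $112.

$112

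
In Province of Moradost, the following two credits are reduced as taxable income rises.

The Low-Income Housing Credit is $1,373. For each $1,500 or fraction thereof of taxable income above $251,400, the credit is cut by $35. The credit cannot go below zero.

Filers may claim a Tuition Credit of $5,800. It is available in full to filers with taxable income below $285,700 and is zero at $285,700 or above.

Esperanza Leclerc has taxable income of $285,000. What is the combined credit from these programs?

Low-Income Housing Credit: income exceeds $251,400 by $33,600, which is 23 full-or-partial $1,500 increments; reduction = 23 × $35 = $805, leaving $568.
Tuition Credit: $285,000 is below the $285,700 cutoff, so the full $5,800 applies.
Total: $568 + $5,800 = $6,368.

$6,368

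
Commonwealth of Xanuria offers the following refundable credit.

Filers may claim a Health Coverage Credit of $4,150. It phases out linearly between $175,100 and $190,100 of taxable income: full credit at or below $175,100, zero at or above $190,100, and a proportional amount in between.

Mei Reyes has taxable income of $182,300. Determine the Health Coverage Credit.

Health Coverage Credit: $182,300 is $7,200 into a $15,000 phase-out range, leaving 7,800/15,000 of the credit: $4,150 × 7,800/15,000 = $2,158.

$2,158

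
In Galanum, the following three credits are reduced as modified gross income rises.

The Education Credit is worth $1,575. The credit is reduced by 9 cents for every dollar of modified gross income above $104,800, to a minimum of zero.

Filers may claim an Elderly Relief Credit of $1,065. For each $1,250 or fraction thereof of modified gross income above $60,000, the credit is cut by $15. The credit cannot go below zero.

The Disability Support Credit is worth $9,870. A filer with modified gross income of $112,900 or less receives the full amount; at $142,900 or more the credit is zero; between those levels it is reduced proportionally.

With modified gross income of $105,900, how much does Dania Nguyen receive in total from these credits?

Education Credit: 9% of the $1,100 excess over $104,800 is $99; credit = $1,575 − $99 = $1,476.
Elderly Relief Credit: income exceeds $60,000 by $45,900, which is 37 full-or-partial $1,250 increments; reduction = 37 × $15 = $555, leaving $510.
Disability Support Credit: $105,900 is at or below the $112,900 threshold, so the full $9,870 applies.
Total: $1,476 + $510 + $9,870 = $11,856.

$11,856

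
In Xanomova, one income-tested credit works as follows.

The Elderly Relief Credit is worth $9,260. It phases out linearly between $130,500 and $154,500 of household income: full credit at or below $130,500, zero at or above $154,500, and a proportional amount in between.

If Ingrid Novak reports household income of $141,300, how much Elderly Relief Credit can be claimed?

$5,093

Elderly Relief Credit: $141,300 is $10,800 into a $24,000 phase-out range, leaving 13,200/24,000 of the credit: $9,260 × 13,200/24,000 = $5,093.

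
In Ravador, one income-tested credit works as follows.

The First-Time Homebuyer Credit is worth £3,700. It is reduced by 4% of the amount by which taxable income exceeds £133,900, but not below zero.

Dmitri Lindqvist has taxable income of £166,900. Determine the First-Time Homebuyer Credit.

£2,380

First-Time Homebuyer Credit: 4% of the £33,000 excess over £133,900 is £1,320; credit = £3,700 − £1,320 = £2,380.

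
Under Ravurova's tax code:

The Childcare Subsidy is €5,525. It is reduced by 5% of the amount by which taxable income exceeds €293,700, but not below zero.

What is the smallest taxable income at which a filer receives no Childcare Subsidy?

The credit falls by 5% of each euro above €293,700, so it reaches zero when the excess is €5,525 / 5% = €110,500: income = €293,700 + €110,500 = €404,200.

€404,200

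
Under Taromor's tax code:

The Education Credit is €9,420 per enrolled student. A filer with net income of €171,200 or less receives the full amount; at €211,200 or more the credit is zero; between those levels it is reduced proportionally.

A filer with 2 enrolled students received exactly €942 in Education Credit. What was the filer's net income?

€209,200

Full credit = 2 × €9,420 = €18,840.
€942 is 942/18,840 of the full €18,840, so 17,898/18,840 of the €40,000 range has been used: income = €171,200 + €40,000 × 17,898/18,840 = €209,200.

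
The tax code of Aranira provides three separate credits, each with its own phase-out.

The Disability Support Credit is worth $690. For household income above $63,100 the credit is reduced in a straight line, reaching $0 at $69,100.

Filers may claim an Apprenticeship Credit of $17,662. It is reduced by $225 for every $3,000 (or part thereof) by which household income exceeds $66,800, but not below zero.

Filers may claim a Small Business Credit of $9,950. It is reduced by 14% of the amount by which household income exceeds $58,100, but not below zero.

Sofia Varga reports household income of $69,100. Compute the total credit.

$25,847

Disability Support Credit: $69,100 is at or above $69,100, so the credit is $0.
Apprenticeship Credit: income exceeds $66,800 by $2,300, which is 1 full-or-partial $3,000 increment; reduction = 1 × $225 = $225, leaving $17,437.
Small Business Credit: 14% of the $11,000 excess over $58,100 is $1,540; credit = $9,950 − $1,540 = $8,410.
Total: $0 + $17,437 + $8,410 = $25,847.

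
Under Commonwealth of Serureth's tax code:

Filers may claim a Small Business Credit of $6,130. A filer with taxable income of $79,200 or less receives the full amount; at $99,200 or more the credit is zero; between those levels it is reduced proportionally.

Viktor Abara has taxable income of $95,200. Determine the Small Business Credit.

Small Business Credit: $95,200 is $16,000 into a $20,000 phase-out range, leaving 4,000/20,000 of the credit: $6,130 × 4,000/20,000 = $1,226.

$1,226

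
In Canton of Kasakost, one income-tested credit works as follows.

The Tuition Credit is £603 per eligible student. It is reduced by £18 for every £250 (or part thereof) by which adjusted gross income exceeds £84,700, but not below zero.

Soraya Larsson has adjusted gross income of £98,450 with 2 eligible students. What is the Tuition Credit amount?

Tuition Credit: base = 2 × £603 = £1,206. income exceeds £84,700 by £13,750, which is 55 full-or-partial £250 increments; reduction = 55 × £18 = £990, leaving £216.

£216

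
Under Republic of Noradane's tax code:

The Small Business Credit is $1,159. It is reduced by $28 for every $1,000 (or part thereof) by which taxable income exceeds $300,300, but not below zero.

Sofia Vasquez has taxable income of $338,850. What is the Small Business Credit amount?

Small Business Credit: income exceeds $300,300 by $38,550, which is 39 full-or-partial $1,000 increments; reduction = 39 × $28 = $1,092, leaving $67.

$67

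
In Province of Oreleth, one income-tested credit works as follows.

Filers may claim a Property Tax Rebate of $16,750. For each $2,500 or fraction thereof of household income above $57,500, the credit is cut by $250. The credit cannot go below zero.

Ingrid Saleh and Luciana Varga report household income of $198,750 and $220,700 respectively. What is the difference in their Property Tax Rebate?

Ingrid ($198,750): Property Tax Rebate: income exceeds $57,500 by $141,250, which is 57 full-or-partial $2,500 increments; reduction = 57 × $250 = $14,250, leaving $2,500.
Luciana ($220,700): Property Tax Rebate: income exceeds $57,500 by $163,200, which is 66 full-or-partial $2,500 increments; reduction = 66 × $250 = $16,500, leaving $250.
Difference: |$2,500 − $250| = $2,250.

$2,250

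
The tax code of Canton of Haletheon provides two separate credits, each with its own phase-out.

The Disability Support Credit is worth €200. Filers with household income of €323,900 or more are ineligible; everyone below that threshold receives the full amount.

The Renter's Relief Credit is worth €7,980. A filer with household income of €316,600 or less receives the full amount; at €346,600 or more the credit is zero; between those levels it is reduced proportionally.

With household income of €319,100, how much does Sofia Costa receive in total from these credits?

Disability Support Credit: €319,100 is below the €323,900 cutoff, so the full €200 applies.
Renter's Relief Credit: €319,100 is €2,500 into a €30,000 phase-out range, leaving 27,500/30,000 of the credit: €7,980 × 27,500/30,000 = €7,315.
Total: €200 + €7,315 = €7,515.

€7,515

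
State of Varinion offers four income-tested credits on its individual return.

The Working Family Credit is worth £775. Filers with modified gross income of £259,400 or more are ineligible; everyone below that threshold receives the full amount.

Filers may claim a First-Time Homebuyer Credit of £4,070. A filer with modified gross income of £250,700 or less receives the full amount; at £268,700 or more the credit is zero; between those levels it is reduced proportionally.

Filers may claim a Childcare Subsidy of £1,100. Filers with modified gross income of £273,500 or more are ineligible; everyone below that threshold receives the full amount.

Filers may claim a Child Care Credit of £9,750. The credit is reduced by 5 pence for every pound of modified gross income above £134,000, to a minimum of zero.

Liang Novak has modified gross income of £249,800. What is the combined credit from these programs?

£9,905

Working Family Credit: £249,800 is below the £259,400 cutoff, so the full £775 applies.
First-Time Homebuyer Credit: £249,800 is at or below the £250,700 threshold, so the full £4,070 applies.
Childcare Subsidy: £249,800 is below the £273,500 cutoff, so the full £1,100 applies.
Child Care Credit: 5% of the £115,800 excess over £134,000 is £5,790; credit = £9,750 − £5,790 = £3,960.
Total: £775 + £4,070 + £1,100 + £3,960 = £9,905.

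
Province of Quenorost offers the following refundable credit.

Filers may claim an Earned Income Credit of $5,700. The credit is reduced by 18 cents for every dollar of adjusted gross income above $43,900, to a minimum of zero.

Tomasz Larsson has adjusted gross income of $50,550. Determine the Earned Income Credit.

Earned Income Credit: 18% of the $6,650 excess over $43,900 is $1,197; credit = $5,700 − $1,197 = $4,503.

$4,503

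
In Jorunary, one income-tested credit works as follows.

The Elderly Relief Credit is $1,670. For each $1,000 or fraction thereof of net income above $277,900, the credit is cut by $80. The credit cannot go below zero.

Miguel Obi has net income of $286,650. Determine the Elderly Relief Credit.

Elderly Relief Credit: income exceeds $277,900 by $8,750, which is 9 full-or-partial $1,000 increments; reduction = 9 × $80 = $720, leaving $950.

$950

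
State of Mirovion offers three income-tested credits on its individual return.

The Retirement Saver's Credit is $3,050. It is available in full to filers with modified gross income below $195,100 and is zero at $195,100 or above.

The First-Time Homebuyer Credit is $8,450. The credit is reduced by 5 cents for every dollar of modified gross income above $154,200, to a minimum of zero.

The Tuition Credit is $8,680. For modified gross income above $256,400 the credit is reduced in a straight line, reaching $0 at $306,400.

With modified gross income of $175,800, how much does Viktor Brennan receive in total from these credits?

Retirement Saver's Credit: $175,800 is below the $195,100 cutoff, so the full $3,050 applies.
First-Time Homebuyer Credit: 5% of the $21,600 excess over $154,200 is $1,080; credit = $8,450 − $1,080 = $7,370.
Tuition Credit: $175,800 is at or below the $256,400 threshold, so the full $8,680 applies.
Total: $3,050 + $7,370 + $8,680 = $19,100.

$19,100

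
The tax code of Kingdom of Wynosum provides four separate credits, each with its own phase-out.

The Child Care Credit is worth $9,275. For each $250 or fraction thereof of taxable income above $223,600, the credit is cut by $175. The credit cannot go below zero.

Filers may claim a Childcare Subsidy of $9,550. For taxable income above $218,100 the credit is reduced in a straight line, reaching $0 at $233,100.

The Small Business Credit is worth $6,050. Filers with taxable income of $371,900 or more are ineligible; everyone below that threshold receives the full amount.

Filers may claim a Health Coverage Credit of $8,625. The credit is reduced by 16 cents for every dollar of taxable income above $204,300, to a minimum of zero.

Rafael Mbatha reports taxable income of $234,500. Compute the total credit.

$11,418

Child Care Credit: income exceeds $223,600 by $10,900, which is 44 full-or-partial $250 increments; reduction = 44 × $175 = $7,700, leaving $1,575.
Childcare Subsidy: $234,500 is at or above $233,100, so the credit is $0.
Small Business Credit: $234,500 is below the $371,900 cutoff, so the full $6,050 applies.
Health Coverage Credit: 16% of the $30,200 excess over $204,300 is $4,832; credit = $8,625 − $4,832 = $3,793.
Total: $1,575 + $0 + $6,050 + $3,793 = $11,418.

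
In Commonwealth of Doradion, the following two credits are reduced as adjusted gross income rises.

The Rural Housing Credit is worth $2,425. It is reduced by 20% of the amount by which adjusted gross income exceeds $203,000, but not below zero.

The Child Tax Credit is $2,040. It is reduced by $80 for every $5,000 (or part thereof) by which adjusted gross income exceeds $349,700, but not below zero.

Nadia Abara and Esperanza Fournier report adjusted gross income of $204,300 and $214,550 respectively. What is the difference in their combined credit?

$2,050

Nadia ($204,300): Rural Housing Credit: 20% of the $1,300 excess over $203,000 is $260; credit = $2,425 − $260 = $2,165. Child Tax Credit: $204,300 is at or below the $349,700 threshold, so the full $2,040 applies. total $2,165 + $2,040 = $4,205
Esperanza ($214,550): Rural Housing Credit: 20% of the $11,550 excess over $203,000 is $2,310; credit = $2,425 − $2,310 = $115. Child Tax Credit: $214,550 is at or below the $349,700 threshold, so the full $2,040 applies. total $115 + $2,040 = $2,155
Difference: |$4,205 − $2,155| = $2,050.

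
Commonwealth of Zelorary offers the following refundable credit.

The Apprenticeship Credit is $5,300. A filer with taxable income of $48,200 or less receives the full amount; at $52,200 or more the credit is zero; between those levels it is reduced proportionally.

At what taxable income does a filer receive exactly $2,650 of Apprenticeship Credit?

$50,200

$2,650 is 2,650/5,300 of the full $5,300, so 2,650/5,300 of the $4,000 range has been used: income = $48,200 + $4,000 × 2,650/5,300 = $50,200.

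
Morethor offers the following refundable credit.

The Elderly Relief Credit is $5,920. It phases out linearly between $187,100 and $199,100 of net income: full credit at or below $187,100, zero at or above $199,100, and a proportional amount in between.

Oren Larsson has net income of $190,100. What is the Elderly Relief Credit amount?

$4,440

Elderly Relief Credit: $190,100 is $3,000 into a $12,000 phase-out range, leaving 9,000/12,000 of the credit: $5,920 × 9,000/12,000 = $4,440.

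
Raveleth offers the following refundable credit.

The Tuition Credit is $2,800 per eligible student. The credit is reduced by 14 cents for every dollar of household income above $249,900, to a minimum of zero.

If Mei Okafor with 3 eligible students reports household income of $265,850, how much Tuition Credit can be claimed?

Tuition Credit: base = 3 × $2,800 = $8,400. 14% of the $15,950 excess over $249,900 is $2,233; credit = $8,400 − $2,233 = $6,167.

$6,167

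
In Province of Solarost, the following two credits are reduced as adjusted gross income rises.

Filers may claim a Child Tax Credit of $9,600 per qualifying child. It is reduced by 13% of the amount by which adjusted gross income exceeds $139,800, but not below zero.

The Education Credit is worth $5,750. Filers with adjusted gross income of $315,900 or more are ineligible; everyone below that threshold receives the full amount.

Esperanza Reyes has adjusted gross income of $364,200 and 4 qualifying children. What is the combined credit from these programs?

$9,228

Child Tax Credit: base = 4 × $9,600 = $38,400. 13% of the $224,400 excess over $139,800 is $29,172; credit = $38,400 − $29,172 = $9,228.
Education Credit: $364,200 meets or exceeds the $315,900 cutoff, so the credit is $0.
Total: $9,228 + $0 = $9,228.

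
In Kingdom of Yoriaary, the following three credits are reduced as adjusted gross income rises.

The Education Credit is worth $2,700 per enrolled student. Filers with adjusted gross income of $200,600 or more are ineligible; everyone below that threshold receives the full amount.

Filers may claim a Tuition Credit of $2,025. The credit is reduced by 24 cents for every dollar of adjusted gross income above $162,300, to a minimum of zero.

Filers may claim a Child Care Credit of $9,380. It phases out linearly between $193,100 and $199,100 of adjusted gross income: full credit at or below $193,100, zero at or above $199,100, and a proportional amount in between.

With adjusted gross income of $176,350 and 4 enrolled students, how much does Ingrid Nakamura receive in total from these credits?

$20,180

Education Credit: base = 4 × $2,700 = $10,800. $176,350 is below the $200,600 cutoff, so the full $10,800 applies.
Tuition Credit: 24% of the $14,050 excess over $162,300 is $3,372 ≥ base, so the credit is $0.
Child Care Credit: $176,350 is at or below the $193,100 threshold, so the full $9,380 applies.
Total: $10,800 + $0 + $9,380 = $20,180.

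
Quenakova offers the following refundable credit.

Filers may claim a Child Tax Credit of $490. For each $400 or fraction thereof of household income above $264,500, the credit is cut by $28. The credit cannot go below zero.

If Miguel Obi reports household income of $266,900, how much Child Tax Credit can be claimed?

Child Tax Credit: income exceeds $264,500 by $2,400, which is 6 full-or-partial $400 increments; reduction = 6 × $28 = $168, leaving $322.

$322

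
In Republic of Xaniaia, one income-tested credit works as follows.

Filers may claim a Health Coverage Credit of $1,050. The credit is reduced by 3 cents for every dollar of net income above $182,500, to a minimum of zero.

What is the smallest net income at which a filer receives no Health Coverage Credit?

$217,500

The credit falls by 3% of each dollar above $182,500, so it reaches zero when the excess is $1,050 / 3% = $35,000: income = $182,500 + $35,000 = $217,500.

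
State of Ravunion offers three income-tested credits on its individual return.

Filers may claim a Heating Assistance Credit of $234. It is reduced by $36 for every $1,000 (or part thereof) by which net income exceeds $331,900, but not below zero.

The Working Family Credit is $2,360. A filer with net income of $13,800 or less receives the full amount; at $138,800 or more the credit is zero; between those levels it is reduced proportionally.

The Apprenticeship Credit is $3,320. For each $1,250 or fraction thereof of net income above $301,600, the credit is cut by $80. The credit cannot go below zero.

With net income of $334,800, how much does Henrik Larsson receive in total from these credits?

Heating Assistance Credit: income exceeds $331,900 by $2,900, which is 3 full-or-partial $1,000 increments; reduction = 3 × $36 = $108, leaving $126.
Working Family Credit: $334,800 is at or above $138,800, so the credit is $0.
Apprenticeship Credit: income exceeds $301,600 by $33,200, which is 27 full-or-partial $1,250 increments; reduction = 27 × $80 = $2,160, leaving $1,160.
Total: $126 + $0 + $1,160 = $1,286.

$1,286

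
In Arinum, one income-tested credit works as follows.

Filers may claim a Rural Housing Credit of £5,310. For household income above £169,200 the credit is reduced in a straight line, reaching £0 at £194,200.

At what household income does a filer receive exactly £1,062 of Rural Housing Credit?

£1,062 is 1,062/5,310 of the full £5,310, so 4,248/5,310 of the £25,000 range has been used: income = £169,200 + £25,000 × 4,248/5,310 = £189,200.

£189,200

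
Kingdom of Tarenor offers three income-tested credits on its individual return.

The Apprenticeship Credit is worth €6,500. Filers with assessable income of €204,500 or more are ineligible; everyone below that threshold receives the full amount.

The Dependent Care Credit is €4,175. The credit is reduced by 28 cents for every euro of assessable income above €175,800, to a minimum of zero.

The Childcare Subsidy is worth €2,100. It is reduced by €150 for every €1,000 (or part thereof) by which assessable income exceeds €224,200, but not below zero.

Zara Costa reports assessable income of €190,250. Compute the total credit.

Apprenticeship Credit: €190,250 is below the €204,500 cutoff, so the full €6,500 applies.
Dependent Care Credit: 28% of the €14,450 excess over €175,800 is €4,046; credit = €4,175 − €4,046 = €129.
Childcare Subsidy: €190,250 is at or below the €224,200 threshold, so the full €2,100 applies.
Total: €6,500 + €129 + €2,100 = €8,729.

€8,729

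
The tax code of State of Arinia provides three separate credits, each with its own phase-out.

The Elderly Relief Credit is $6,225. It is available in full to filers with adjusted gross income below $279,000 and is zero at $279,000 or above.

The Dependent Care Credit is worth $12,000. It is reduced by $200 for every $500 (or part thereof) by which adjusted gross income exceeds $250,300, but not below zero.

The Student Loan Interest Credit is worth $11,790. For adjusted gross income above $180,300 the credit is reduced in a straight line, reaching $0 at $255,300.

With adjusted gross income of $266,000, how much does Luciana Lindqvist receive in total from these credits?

$11,825

Elderly Relief Credit: $266,000 is below the $279,000 cutoff, so the full $6,225 applies.
Dependent Care Credit: income exceeds $250,300 by $15,700, which is 32 full-or-partial $500 increments; reduction = 32 × $200 = $6,400, leaving $5,600.
Student Loan Interest Credit: $266,000 is at or above $255,300, so the credit is $0.
Total: $6,225 + $5,600 + $0 = $11,825.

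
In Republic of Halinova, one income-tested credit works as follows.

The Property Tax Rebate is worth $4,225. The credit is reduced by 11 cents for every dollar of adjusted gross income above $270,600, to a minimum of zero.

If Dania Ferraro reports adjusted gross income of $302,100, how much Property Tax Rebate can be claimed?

Property Tax Rebate: 11% of the $31,500 excess over $270,600 is $3,465; credit = $4,225 − $3,465 = $760.

$760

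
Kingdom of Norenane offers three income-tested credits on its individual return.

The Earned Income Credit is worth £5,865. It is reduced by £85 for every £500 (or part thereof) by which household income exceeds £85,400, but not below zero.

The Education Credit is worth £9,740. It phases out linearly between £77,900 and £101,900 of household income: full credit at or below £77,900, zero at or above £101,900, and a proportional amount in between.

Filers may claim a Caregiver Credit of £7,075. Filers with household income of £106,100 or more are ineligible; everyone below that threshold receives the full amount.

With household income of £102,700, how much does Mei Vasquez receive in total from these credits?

Earned Income Credit: income exceeds £85,400 by £17,300, which is 35 full-or-partial £500 increments; reduction = 35 × £85 = £2,975, leaving £2,890.
Education Credit: £102,700 is at or above £101,900, so the credit is £0.
Caregiver Credit: £102,700 is below the £106,100 cutoff, so the full £7,075 applies.
Total: £2,890 + £0 + £7,075 = £9,965.

£9,965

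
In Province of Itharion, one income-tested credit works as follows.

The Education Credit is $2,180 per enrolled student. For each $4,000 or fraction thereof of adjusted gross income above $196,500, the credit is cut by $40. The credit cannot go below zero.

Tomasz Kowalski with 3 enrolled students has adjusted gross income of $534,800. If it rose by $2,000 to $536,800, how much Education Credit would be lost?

At $534,800 — base = 3 × $2,180 = $6,540. income exceeds $196,500 by $338,300, which is 85 full-or-partial $4,000 increments; reduction = 85 × $40 = $3,400, leaving $3,140.
At $536,800 — base = 3 × $2,180 = $6,540. income exceeds $196,500 by $340,300, which is 86 full-or-partial $4,000 increments; reduction = 86 × $40 = $3,440, leaving $3,100.
Lost: $3,140 − $3,100 = $40.

$40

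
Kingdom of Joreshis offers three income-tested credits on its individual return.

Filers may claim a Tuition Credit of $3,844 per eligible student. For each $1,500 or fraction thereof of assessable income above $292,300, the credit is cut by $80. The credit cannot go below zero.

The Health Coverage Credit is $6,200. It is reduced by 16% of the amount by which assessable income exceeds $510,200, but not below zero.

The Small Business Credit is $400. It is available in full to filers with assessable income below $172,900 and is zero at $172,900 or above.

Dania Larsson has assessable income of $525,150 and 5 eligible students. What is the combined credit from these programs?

Tuition Credit: base = 5 × $3,844 = $19,220. income exceeds $292,300 by $232,850, which is 156 full-or-partial $1,500 increments; reduction = 156 × $80 = $12,480, leaving $6,740.
Health Coverage Credit: 16% of the $14,950 excess over $510,200 is $2,392; credit = $6,200 − $2,392 = $3,808.
Small Business Credit: $525,150 meets or exceeds the $172,900 cutoff, so the credit is $0.
Total: $6,740 + $3,808 + $0 = $10,548.

$10,548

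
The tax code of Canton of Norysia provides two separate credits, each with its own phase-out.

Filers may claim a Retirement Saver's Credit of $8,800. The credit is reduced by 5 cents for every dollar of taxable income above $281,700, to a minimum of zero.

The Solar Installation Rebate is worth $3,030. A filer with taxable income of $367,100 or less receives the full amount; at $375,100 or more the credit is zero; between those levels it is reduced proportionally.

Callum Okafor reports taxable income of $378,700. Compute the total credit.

Retirement Saver's Credit: 5% of the $97,000 excess over $281,700 is $4,850; credit = $8,800 − $4,850 = $3,950.
Solar Installation Rebate: $378,700 is at or above $375,100, so the credit is $0.
Total: $3,950 + $0 = $3,950.

$3,950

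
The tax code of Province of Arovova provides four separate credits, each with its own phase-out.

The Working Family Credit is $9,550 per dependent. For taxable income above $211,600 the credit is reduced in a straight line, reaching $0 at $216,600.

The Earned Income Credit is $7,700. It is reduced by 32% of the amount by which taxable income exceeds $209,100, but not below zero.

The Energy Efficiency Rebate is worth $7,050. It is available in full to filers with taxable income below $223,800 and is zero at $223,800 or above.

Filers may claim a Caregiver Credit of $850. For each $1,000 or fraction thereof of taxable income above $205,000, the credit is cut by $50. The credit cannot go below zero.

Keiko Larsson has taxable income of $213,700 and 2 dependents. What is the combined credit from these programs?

$24,756

Working Family Credit: base = 2 × $9,550 = $19,100. $213,700 is $2,100 into a $5,000 phase-out range, leaving 2,900/5,000 of the credit: $19,100 × 2,900/5,000 = $11,078.
Earned Income Credit: 32% of the $4,600 excess over $209,100 is $1,472; credit = $7,700 − $1,472 = $6,228.
Energy Efficiency Rebate: $213,700 is below the $223,800 cutoff, so the full $7,050 applies.
Caregiver Credit: income exceeds $205,000 by $8,700, which is 9 full-or-partial $1,000 increments; reduction = 9 × $50 = $450, leaving $400.
Total: $11,078 + $6,228 + $7,050 + $400 = $24,756.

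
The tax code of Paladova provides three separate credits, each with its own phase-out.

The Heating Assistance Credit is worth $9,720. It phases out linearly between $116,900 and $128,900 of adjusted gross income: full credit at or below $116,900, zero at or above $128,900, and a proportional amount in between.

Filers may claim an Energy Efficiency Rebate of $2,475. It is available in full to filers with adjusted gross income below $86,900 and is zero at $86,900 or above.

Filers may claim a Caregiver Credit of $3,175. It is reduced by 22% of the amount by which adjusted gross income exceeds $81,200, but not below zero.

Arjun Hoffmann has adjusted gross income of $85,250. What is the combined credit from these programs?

Heating Assistance Credit: $85,250 is at or below the $116,900 threshold, so the full $9,720 applies.
Energy Efficiency Rebate: $85,250 is below the $86,900 cutoff, so the full $2,475 applies.
Caregiver Credit: 22% of the $4,050 excess over $81,200 is $891; credit = $3,175 − $891 = $2,284.
Total: $9,720 + $2,475 + $2,284 = $14,479.

$14,479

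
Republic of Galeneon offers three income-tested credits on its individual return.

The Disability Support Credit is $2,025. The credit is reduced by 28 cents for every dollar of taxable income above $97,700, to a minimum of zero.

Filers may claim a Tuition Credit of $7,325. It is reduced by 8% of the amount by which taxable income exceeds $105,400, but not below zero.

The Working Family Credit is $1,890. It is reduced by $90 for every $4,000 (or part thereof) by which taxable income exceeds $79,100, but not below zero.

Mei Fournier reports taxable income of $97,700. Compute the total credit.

Disability Support Credit: $97,700 is at or below the $97,700 threshold, so the full $2,025 applies.
Tuition Credit: $97,700 is at or below the $105,400 threshold, so the full $7,325 applies.
Working Family Credit: income exceeds $79,100 by $18,600, which is 5 full-or-partial $4,000 increments; reduction = 5 × $90 = $450, leaving $1,440.
Total: $2,025 + $7,325 + $1,440 = $10,790.

$10,790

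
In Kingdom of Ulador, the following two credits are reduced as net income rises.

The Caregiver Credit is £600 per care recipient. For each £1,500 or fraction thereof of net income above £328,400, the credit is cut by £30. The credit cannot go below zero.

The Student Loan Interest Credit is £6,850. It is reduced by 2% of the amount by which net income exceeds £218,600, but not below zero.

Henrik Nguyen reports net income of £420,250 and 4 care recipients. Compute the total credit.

Caregiver Credit: base = 4 × £600 = £2,400. income exceeds £328,400 by £91,850, which is 62 full-or-partial £1,500 increments; reduction = 62 × £30 = £1,860, leaving £540.
Student Loan Interest Credit: 2% of the £201,650 excess over £218,600 is £4,033; credit = £6,850 − £4,033 = £2,817.
Total: £540 + £2,817 = £3,357.

£3,357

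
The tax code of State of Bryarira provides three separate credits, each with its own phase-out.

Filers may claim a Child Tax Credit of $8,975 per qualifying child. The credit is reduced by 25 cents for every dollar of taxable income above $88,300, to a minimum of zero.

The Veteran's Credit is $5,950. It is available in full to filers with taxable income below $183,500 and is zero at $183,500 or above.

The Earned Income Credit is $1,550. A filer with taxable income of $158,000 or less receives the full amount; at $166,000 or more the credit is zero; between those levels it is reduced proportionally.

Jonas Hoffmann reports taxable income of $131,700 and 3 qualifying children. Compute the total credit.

$23,575

Child Tax Credit: base = 3 × $8,975 = $26,925. 25% of the $43,400 excess over $88,300 is $10,850; credit = $26,925 − $10,850 = $16,075.
Veteran's Credit: $131,700 is below the $183,500 cutoff, so the full $5,950 applies.
Earned Income Credit: $131,700 is at or below the $158,000 threshold, so the full $1,550 applies.
Total: $16,075 + $5,950 + $1,550 = $23,575.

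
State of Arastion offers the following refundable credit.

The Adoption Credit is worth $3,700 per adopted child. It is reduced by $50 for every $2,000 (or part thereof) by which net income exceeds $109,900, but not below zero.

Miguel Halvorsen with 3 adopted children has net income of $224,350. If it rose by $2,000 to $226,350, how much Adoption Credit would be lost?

At $224,350 — base = 3 × $3,700 = $11,100. income exceeds $109,900 by $114,450, which is 58 full-or-partial $2,000 increments; reduction = 58 × $50 = $2,900, leaving $8,200.
At $226,350 — base = 3 × $3,700 = $11,100. income exceeds $109,900 by $116,450, which is 59 full-or-partial $2,000 increments; reduction = 59 × $50 = $2,950, leaving $8,150.
Lost: $8,200 − $8,150 = $50.

$50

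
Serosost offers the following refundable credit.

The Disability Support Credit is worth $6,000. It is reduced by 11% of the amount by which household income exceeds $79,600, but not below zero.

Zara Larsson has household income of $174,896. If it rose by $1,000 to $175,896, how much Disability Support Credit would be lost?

At $174,896 — 11% of the $95,296 excess over $79,600 is $10,482.56 ≥ base, so the credit is $0.
At $175,896 — 11% of the $96,296 excess over $79,600 is $10,592.56 ≥ base, so the credit is $0.
Lost: $0 − $0 = $0.

$0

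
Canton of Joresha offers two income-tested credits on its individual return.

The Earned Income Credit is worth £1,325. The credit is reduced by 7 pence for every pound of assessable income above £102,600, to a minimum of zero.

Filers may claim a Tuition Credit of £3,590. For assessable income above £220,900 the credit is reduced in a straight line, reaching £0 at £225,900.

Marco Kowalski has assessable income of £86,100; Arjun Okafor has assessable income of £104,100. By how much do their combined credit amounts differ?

Marco (£86,100): Earned Income Credit: £86,100 is at or below the £102,600 threshold, so the full £1,325 applies. Tuition Credit: £86,100 is at or below the £220,900 threshold, so the full £3,590 applies. total £1,325 + £3,590 = £4,915
Arjun (£104,100): Earned Income Credit: 7% of the £1,500 excess over £102,600 is £105; credit = £1,325 − £105 = £1,220. Tuition Credit: £104,100 is at or below the £220,900 threshold, so the full £3,590 applies. total £1,220 + £3,590 = £4,810
Difference: |£4,915 − £4,810| = £105.

£105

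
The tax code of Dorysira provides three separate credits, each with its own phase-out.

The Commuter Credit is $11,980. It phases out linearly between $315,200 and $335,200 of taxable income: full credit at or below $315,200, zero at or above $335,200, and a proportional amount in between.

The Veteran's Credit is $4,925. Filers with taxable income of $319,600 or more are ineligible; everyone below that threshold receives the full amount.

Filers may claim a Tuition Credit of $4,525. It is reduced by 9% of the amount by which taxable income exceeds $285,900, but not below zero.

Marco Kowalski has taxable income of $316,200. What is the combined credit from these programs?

$18,104

Commuter Credit: $316,200 is $1,000 into a $20,000 phase-out range, leaving 19,000/20,000 of the credit: $11,980 × 19,000/20,000 = $11,381.
Veteran's Credit: $316,200 is below the $319,600 cutoff, so the full $4,925 applies.
Tuition Credit: 9% of the $30,300 excess over $285,900 is $2,727; credit = $4,525 − $2,727 = $1,798.
Total: $11,381 + $4,925 + $1,798 = $18,104.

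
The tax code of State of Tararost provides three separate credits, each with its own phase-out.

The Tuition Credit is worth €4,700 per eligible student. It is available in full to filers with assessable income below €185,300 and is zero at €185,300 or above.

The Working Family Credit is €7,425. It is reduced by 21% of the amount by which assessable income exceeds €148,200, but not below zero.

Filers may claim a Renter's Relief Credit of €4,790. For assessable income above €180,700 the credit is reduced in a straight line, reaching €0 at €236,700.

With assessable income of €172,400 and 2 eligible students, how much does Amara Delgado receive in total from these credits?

€16,533

Tuition Credit: base = 2 × €4,700 = €9,400. €172,400 is below the €185,300 cutoff, so the full €9,400 applies.
Working Family Credit: 21% of the €24,200 excess over €148,200 is €5,082; credit = €7,425 − €5,082 = €2,343.
Renter's Relief Credit: €172,400 is at or below the €180,700 threshold, so the full €4,790 applies.
Total: €9,400 + €2,343 + €4,790 = €16,533.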